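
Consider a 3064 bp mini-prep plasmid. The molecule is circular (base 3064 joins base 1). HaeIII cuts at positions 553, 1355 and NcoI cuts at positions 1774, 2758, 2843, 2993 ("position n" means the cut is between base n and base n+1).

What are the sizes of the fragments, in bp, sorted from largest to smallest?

Combined cut positions (sorted): 553, 1355, 1774, 2758, 2843, 2993.
Circular molecule, 6 cuts → 6 fragments:
  1355 − 553 = 802 bp
  1774 − 1355 = 419 bp
  2758 − 1774 = 984 bp
  2843 − 2758 = 85 bp
  2993 − 2843 = 150 bp
  wrap: 3064 − 2993 + 553 = 624 bp
Sorted largest to smallest: 984, 802, 624, 419, 150, 85 bp.

984, 802, 624, 419, 150, 85 bp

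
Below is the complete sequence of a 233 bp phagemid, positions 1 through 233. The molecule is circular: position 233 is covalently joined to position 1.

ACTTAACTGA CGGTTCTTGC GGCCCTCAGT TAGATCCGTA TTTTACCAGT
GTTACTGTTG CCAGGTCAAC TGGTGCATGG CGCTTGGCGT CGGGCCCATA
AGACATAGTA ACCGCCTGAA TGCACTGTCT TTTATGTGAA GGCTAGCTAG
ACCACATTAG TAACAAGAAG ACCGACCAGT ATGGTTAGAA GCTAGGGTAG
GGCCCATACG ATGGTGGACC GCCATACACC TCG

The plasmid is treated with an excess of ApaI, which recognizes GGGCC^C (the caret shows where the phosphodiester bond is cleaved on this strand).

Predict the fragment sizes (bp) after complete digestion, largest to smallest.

125, 108 bp

ApaI sites (GGGCCC) start at positions 92, 200.
ApaI cuts after base 5 of each site (before the last base), so after positions 96, 204.
Circular molecule, 2 cuts → 2 fragments:
  97–204 → 108 bp
  205–233 then 1–96 → 29 + 96 = 125 bp
Sorted largest to smallest: 125, 108 bp.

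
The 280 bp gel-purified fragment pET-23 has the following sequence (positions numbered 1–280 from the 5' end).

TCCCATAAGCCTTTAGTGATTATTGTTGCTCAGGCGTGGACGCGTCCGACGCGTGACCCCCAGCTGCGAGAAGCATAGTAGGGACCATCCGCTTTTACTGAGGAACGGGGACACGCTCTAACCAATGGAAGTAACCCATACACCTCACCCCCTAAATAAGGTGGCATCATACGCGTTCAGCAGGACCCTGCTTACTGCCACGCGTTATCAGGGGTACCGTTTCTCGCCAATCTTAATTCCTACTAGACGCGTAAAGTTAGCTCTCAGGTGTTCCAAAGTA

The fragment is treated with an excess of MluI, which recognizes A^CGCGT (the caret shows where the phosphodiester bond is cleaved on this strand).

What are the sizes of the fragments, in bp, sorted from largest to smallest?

MluI sites (ACGCGT) start at positions 40, 49, 171, 200, 247.
MluI cuts after the first base of each site, so after positions 40, 49, 171, 200, 247.
Linear molecule, 5 cuts → 6 fragments:
  1–40 → 40 bp
  41–49 → 9 bp
  50–171 → 122 bp
  172–200 → 29 bp
  201–247 → 47 bp
  248–280 → 33 bp
Sorted largest to smallest: 122, 47, 40, 33, 29, 9 bp.

122, 47, 40, 33, 29, 9 bp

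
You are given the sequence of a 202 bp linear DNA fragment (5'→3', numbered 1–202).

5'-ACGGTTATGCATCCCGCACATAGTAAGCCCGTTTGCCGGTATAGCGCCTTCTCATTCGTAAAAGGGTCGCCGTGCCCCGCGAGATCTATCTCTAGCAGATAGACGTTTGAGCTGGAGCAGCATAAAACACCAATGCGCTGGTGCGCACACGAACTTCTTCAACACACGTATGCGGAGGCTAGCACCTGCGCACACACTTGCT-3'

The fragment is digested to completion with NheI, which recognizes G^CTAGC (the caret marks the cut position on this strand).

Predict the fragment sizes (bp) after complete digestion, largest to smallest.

The NheI site (GCTAGC) starts at position 178.
NheI cuts after the first base of each site, so after position 178.
Linear molecule, 1 cut → 2 fragments:
  1–178 → 178 bp
  179–202 → 24 bp
Sorted largest to smallest: 178, 24 bp.

178, 24 bp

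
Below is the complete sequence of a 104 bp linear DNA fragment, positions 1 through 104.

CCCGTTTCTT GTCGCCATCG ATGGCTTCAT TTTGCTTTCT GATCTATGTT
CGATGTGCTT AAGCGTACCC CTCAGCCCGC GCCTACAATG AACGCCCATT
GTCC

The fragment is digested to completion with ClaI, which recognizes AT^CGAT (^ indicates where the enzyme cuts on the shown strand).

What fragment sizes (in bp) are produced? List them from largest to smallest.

86, 18 bp

The ClaI site (ATCGAT) starts at position 17.
ClaI cuts after base 2 of each site, so after position 18.
Linear molecule, 1 cut → 2 fragments:
  1–18 → 18 bp
  19–104 → 86 bp
Sorted largest to smallest: 86, 18 bp.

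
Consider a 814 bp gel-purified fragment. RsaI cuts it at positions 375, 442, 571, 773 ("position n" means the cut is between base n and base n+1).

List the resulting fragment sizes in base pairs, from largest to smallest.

Linear molecule, 4 cuts → 5 fragments:
  375 − 0 = 375 bp
  442 − 375 = 67 bp
  571 − 442 = 129 bp
  773 − 571 = 202 bp
  814 − 773 = 41 bp
Sorted largest to smallest: 375, 202, 129, 67, 41 bp.

375, 202, 129, 67, 41 bp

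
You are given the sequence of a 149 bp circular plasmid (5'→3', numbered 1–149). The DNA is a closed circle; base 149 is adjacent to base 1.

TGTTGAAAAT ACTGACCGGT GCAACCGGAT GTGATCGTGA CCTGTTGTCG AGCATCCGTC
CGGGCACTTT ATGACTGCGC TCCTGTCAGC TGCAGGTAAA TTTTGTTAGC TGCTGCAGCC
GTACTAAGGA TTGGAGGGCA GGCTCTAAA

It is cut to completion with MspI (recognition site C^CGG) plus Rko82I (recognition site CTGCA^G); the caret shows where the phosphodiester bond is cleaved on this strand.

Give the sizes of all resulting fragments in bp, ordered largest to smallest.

MspI sites (CCGG) start at positions 16, 25, 60.
MspI cuts after the first base of each site, so after positions 16, 25, 60.
Rko82I sites (CTGCAG) start at positions 90, 113.
Rko82I cuts after base 5 of each site (before the last base), so after positions 94, 117.
Combined cut positions: 16, 25, 60, 94, 117.
Circular molecule, 5 cuts → 5 fragments:
  17–25 → 9 bp
  26–60 → 35 bp
  61–94 → 34 bp
  95–117 → 23 bp
  118–149 then 1–16 → 32 + 16 = 48 bp
Sorted largest to smallest: 48, 35, 34, 23, 9 bp.

48, 35, 34, 23, 9 bp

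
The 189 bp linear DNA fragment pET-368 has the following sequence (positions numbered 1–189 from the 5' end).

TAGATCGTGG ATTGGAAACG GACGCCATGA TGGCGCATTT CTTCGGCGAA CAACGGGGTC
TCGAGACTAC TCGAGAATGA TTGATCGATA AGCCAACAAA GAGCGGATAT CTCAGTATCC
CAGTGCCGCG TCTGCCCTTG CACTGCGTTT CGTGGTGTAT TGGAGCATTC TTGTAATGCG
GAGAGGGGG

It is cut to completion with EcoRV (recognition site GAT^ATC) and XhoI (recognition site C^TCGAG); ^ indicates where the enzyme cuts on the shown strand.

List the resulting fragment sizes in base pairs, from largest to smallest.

81, 60, 38, 10 bp

The EcoRV site (GATATC) starts at position 106.
EcoRV cuts after base 3 of each site, so after position 108.
XhoI sites (CTCGAG) start at positions 60, 70.
XhoI cuts after the first base of each site, so after positions 60, 70.
Combined cut positions: 60, 70, 108.
Linear molecule, 3 cuts → 4 fragments:
  1–60 → 60 bp
  61–70 → 10 bp
  71–108 → 38 bp
  109–189 → 81 bp
Sorted largest to smallest: 81, 60, 38, 10 bp.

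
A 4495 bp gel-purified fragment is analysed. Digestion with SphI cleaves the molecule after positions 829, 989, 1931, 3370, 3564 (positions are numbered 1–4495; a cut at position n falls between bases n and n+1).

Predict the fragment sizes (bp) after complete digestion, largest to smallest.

1439, 942, 931, 829, 194, 160 bp

Linear molecule, 5 cuts → 6 fragments:
  829 − 0 = 829 bp
  989 − 829 = 160 bp
  1931 − 989 = 942 bp
  3370 − 1931 = 1439 bp
  3564 − 3370 = 194 bp
  4495 − 3564 = 931 bp
Sorted largest to smallest: 1439, 942, 931, 829, 194, 160 bp.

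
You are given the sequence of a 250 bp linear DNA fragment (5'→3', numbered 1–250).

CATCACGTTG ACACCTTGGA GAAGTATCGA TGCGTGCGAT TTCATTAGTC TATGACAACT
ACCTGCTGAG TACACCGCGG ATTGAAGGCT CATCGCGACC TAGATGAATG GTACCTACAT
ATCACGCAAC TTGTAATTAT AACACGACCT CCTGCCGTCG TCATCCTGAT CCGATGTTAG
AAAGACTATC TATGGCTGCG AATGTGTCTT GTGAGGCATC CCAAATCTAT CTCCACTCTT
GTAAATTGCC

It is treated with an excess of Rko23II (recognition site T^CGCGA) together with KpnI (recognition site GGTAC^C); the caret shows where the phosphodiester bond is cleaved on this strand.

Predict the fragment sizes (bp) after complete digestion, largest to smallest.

136, 93, 21 bp

The Rko23II site (TCGCGA) starts at position 93.
Rko23II cuts after the first base of each site, so after position 93.
The KpnI site (GGTACC) starts at position 110.
KpnI cuts after base 5 of each site (before the last base), so after position 114.
Combined cut positions: 93, 114.
Linear molecule, 2 cuts → 3 fragments:
  1–93 → 93 bp
  94–114 → 21 bp
  115–250 → 136 bp
Sorted largest to smallest: 136, 93, 21 bp.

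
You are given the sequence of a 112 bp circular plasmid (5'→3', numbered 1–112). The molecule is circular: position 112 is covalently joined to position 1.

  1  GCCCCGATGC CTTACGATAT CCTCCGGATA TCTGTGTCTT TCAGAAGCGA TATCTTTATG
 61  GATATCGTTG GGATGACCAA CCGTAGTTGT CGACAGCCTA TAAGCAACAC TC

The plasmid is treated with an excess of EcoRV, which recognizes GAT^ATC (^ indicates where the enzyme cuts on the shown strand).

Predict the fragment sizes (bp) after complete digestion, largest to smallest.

EcoRV sites (GATATC) start at positions 16, 27, 49, 61.
EcoRV cuts after base 3 of each site, so after positions 18, 29, 51, 63.
Circular molecule, 4 cuts → 4 fragments:
  19–29 → 11 bp
  30–51 → 22 bp
  52–63 → 12 bp
  64–112 then 1–18 → 49 + 18 = 67 bp
Sorted largest to smallest: 67, 22, 12, 11 bp.

67, 22, 12, 11 bp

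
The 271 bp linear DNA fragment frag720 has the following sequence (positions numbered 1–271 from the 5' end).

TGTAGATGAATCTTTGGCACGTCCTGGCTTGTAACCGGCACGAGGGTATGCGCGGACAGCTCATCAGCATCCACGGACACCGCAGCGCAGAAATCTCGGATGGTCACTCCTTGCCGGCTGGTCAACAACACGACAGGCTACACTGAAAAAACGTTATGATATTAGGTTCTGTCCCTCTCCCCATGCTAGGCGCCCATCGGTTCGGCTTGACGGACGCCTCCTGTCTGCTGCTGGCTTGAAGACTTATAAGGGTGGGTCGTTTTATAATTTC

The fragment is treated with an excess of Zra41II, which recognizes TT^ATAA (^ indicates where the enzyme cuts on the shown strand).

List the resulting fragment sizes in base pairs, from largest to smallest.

245, 18, 8 bp

Zra41II sites (TTATAA) start at positions 244, 262.
Zra41II cuts after base 2 of each site, so after positions 245, 263.
Linear molecule, 2 cuts → 3 fragments:
  1–245 → 245 bp
  246–263 → 18 bp
  264–271 → 8 bp
Sorted largest to smallest: 245, 18, 8 bp.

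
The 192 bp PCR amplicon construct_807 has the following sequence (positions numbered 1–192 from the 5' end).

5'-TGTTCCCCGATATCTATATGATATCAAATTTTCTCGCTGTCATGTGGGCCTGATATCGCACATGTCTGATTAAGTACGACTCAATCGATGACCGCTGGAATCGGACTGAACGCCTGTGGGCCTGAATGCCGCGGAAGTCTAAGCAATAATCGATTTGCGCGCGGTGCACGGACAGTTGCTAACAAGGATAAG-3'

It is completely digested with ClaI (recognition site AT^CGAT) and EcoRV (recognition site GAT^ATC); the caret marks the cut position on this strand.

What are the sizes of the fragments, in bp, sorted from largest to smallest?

65, 42, 32, 31, 11, 11 bp

ClaI sites (ATCGAT) start at positions 84, 149.
ClaI cuts after base 2 of each site, so after positions 85, 150.
EcoRV sites (GATATC) start at positions 9, 20, 52.
EcoRV cuts after base 3 of each site, so after positions 11, 22, 54.
Combined cut positions: 11, 22, 54, 85, 150.
Linear molecule, 5 cuts → 6 fragments:
  1–11 → 11 bp
  12–22 → 11 bp
  23–54 → 32 bp
  55–85 → 31 bp
  86–150 → 65 bp
  151–192 → 42 bp
Sorted largest to smallest: 65, 42, 32, 31, 11, 11 bp.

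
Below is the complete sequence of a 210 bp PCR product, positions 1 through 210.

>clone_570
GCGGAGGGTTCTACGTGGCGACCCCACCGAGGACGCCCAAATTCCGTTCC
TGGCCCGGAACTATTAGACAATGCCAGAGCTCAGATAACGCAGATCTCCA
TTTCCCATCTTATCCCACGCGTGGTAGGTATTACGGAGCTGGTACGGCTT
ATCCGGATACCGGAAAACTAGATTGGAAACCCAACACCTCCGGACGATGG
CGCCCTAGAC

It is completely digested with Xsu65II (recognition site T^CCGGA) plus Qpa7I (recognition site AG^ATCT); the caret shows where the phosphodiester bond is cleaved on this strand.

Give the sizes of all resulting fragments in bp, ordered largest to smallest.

93, 59, 37, 21 bp

Xsu65II sites (TCCGGA) start at positions 152, 189.
Xsu65II cuts after the first base of each site, so after positions 152, 189.
The Qpa7I site (AGATCT) starts at position 92.
Qpa7I cuts after base 2 of each site, so after position 93.
Combined cut positions: 93, 152, 189.
Linear molecule, 3 cuts → 4 fragments:
  1–93 → 93 bp
  94–152 → 59 bp
  153–189 → 37 bp
  190–210 → 21 bp
Sorted largest to smallest: 93, 59, 37, 21 bp.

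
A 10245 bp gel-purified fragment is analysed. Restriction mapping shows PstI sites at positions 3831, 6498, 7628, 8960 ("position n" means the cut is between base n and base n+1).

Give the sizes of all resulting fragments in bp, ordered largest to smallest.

Linear molecule, 4 cuts → 5 fragments:
  3831 − 0 = 3831 bp
  6498 − 3831 = 2667 bp
  7628 − 6498 = 1130 bp
  8960 − 7628 = 1332 bp
  10245 − 8960 = 1285 bp
Sorted largest to smallest: 3831, 2667, 1332, 1285, 1130 bp.

3831, 2667, 1332, 1285, 1130 bp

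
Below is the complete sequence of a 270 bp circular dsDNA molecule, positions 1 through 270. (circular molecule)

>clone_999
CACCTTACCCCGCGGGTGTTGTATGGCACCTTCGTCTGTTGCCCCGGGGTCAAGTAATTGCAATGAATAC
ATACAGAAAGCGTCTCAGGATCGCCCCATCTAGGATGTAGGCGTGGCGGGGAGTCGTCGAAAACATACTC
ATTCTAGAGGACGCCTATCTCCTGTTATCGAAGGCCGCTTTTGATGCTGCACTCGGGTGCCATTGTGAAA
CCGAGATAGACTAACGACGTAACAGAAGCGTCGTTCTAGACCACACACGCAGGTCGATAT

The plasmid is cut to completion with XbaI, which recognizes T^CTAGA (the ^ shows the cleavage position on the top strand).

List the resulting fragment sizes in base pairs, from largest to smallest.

XbaI sites (TCTAGA) start at positions 143, 245.
XbaI cuts after the first base of each site, so after positions 143, 245.
Circular molecule, 2 cuts → 2 fragments:
  144–245 → 102 bp
  246–270 then 1–143 → 25 + 143 = 168 bp
Sorted largest to smallest: 168, 102 bp.

168, 102 bp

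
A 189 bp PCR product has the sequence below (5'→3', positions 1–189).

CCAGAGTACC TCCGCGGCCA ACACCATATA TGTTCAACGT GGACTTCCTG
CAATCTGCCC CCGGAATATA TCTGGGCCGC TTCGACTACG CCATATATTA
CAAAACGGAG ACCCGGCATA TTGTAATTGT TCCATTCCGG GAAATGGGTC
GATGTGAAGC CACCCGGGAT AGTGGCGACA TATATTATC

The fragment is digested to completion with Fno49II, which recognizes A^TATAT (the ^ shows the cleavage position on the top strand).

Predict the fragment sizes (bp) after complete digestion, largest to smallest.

Fno49II sites (ATATAT) start at positions 26, 66, 93, 180.
Fno49II cuts after the first base of each site, so after positions 26, 66, 93, 180.
Linear molecule, 4 cuts → 5 fragments:
  1–26 → 26 bp
  27–66 → 40 bp
  67–93 → 27 bp
  94–180 → 87 bp
  181–189 → 9 bp
Sorted largest to smallest: 87, 40, 27, 26, 9 bp.

87, 40, 27, 26, 9 bp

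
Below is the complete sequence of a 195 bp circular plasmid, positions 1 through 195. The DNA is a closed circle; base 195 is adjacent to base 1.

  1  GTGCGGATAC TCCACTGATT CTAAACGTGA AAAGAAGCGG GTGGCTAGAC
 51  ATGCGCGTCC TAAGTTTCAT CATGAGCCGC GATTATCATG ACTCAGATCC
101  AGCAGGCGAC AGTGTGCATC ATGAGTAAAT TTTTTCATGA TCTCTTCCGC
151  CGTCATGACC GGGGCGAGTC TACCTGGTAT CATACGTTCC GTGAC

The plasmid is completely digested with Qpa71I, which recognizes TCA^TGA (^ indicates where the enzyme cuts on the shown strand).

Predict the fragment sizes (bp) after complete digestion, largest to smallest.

Qpa71I sites (TCATGA) start at positions 70, 86, 119, 135, 153.
Qpa71I cuts after base 3 of each site, so after positions 72, 88, 121, 137, 155.
Circular molecule, 5 cuts → 5 fragments:
  73–88 → 16 bp
  89–121 → 33 bp
  122–137 → 16 bp
  138–155 → 18 bp
  156–195 then 1–72 → 40 + 72 = 112 bp
Sorted largest to smallest: 112, 33, 18, 16, 16 bp.

112, 33, 18, 16, 16 bp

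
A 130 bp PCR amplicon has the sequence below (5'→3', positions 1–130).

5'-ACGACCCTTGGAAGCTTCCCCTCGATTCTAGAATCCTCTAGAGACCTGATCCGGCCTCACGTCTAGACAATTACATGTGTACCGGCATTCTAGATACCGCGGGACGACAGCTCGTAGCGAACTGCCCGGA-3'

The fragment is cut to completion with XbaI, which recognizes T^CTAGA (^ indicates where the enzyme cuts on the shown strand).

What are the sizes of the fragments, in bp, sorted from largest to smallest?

41, 27, 27, 25, 10 bp

XbaI sites (TCTAGA) start at positions 27, 37, 62, 89.
XbaI cuts after the first base of each site, so after positions 27, 37, 62, 89.
Linear molecule, 4 cuts → 5 fragments:
  1–27 → 27 bp
  28–37 → 10 bp
  38–62 → 25 bp
  63–89 → 27 bp
  90–130 → 41 bp
Sorted largest to smallest: 41, 27, 27, 25, 10 bp.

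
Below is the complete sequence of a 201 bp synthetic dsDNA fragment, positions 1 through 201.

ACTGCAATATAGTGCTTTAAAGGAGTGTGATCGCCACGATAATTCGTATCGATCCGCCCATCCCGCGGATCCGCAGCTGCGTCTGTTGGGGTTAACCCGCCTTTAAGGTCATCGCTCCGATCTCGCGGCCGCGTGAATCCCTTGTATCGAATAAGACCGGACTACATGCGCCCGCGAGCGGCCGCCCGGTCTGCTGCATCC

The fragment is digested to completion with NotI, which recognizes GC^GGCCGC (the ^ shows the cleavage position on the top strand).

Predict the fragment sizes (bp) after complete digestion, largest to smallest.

126, 53, 22 bp

NotI sites (GCGGCCGC) start at positions 125, 178.
NotI cuts after base 2 of each site, so after positions 126, 179.
Linear molecule, 2 cuts → 3 fragments:
  1–126 → 126 bp
  127–179 → 53 bp
  180–201 → 22 bp
Sorted largest to smallest: 126, 53, 22 bp.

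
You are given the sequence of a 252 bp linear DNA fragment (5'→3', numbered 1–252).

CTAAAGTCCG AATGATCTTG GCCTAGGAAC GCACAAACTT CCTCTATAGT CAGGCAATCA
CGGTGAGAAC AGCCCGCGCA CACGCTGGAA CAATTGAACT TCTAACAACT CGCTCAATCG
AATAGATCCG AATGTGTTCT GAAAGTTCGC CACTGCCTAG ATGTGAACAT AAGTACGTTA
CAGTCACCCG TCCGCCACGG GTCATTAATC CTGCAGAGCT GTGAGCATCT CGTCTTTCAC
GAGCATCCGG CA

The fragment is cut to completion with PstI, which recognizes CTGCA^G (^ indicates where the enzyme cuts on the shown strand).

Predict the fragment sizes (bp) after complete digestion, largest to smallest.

The PstI site (CTGCAG) starts at position 211.
PstI cuts after base 5 of each site (before the last base), so after position 215.
Linear molecule, 1 cut → 2 fragments:
  1–215 → 215 bp
  216–252 → 37 bp
Sorted largest to smallest: 215, 37 bp.

215, 37 bp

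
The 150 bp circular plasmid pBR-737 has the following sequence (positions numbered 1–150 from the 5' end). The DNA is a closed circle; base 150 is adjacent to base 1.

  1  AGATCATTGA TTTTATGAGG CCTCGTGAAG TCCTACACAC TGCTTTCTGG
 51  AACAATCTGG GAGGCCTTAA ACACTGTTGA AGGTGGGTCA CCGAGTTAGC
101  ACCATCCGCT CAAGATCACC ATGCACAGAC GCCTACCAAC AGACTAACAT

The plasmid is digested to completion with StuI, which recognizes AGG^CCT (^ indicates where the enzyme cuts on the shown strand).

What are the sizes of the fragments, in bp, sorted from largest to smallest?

StuI sites (AGGCCT) start at positions 18, 62.
StuI cuts after base 3 of each site, so after positions 20, 64.
Circular molecule, 2 cuts → 2 fragments:
  21–64 → 44 bp
  65–150 then 1–20 → 86 + 20 = 106 bp
Sorted largest to smallest: 106, 44 bp.

106, 44 bp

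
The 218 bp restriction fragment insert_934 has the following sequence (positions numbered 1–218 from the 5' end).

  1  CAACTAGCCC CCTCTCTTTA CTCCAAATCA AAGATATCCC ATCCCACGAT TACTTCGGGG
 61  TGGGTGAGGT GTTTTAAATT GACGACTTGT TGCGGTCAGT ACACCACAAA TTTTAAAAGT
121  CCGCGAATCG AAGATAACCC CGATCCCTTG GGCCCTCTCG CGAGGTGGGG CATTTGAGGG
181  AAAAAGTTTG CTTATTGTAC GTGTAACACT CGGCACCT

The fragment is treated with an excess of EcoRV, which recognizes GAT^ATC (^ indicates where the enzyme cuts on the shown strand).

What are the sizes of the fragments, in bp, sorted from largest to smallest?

The EcoRV site (GATATC) starts at position 33.
EcoRV cuts after base 3 of each site, so after position 35.
Linear molecule, 1 cut → 2 fragments:
  1–35 → 35 bp
  36–218 → 183 bp
Sorted largest to smallest: 183, 35 bp.

183, 35 bp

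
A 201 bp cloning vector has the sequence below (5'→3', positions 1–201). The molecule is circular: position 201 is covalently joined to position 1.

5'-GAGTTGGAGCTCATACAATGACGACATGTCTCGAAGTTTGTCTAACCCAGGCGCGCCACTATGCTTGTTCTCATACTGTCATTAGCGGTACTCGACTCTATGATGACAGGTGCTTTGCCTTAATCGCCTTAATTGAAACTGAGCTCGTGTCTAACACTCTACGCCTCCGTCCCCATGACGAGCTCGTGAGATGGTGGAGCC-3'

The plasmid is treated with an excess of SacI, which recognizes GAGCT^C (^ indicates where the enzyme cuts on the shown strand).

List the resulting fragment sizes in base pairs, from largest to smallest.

SacI sites (GAGCTC) start at positions 7, 141, 180.
SacI cuts after base 5 of each site (before the last base), so after positions 11, 145, 184.
Circular molecule, 3 cuts → 3 fragments:
  12–145 → 134 bp
  146–184 → 39 bp
  185–201 then 1–11 → 17 + 11 = 28 bp
Sorted largest to smallest: 134, 39, 28 bp.

134, 39, 28 bp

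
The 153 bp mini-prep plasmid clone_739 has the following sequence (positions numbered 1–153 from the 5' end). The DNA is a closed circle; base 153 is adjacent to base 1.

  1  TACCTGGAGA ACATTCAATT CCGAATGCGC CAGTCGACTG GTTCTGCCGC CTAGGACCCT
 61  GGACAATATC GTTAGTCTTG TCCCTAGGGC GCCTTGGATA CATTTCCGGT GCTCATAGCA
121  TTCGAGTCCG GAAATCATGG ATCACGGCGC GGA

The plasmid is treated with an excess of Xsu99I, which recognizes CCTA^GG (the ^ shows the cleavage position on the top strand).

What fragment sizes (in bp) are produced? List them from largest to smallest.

120, 33 bp

Xsu99I sites (CCTAGG) start at positions 50, 83.
Xsu99I cuts after base 4 of each site, so after positions 53, 86.
Circular molecule, 2 cuts → 2 fragments:
  54–86 → 33 bp
  87–153 then 1–53 → 67 + 53 = 120 bp
Sorted largest to smallest: 120, 33 bp.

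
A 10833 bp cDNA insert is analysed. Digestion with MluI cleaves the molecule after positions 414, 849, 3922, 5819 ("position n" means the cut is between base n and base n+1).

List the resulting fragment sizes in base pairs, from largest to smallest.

Linear molecule, 4 cuts → 5 fragments:
  414 − 0 = 414 bp
  849 − 414 = 435 bp
  3922 − 849 = 3073 bp
  5819 − 3922 = 1897 bp
  10833 − 5819 = 5014 bp
Sorted largest to smallest: 5014, 3073, 1897, 435, 414 bp.

5014, 3073, 1897, 435, 414 bp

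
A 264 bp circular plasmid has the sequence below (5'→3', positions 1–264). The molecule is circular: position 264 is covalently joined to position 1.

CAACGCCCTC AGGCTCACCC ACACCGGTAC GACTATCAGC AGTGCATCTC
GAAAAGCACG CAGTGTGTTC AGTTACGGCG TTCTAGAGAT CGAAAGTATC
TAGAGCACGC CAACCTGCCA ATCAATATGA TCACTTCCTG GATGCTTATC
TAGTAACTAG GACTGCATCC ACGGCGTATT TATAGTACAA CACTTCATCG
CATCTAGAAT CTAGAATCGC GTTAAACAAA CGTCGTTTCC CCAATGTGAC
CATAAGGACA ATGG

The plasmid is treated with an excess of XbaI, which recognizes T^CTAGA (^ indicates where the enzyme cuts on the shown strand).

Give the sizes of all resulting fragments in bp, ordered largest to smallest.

136, 104, 17, 7 bp

XbaI sites (TCTAGA) start at positions 82, 99, 203, 210.
XbaI cuts after the first base of each site, so after positions 82, 99, 203, 210.
Circular molecule, 4 cuts → 4 fragments:
  83–99 → 17 bp
  100–203 → 104 bp
  204–210 → 7 bp
  211–264 then 1–82 → 54 + 82 = 136 bp
Sorted largest to smallest: 136, 104, 17, 7 bp.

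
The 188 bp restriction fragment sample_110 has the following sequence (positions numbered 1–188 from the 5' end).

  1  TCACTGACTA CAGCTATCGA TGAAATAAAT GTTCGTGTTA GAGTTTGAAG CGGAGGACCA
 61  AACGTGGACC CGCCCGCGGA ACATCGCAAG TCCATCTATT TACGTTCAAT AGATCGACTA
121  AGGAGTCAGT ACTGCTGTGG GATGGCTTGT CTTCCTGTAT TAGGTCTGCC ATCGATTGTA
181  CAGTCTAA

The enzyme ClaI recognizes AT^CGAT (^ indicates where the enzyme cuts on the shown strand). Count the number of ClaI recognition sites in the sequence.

ATCGAT occurs starting at positions 16, 171.
ClaI cuts at 2 sites.

2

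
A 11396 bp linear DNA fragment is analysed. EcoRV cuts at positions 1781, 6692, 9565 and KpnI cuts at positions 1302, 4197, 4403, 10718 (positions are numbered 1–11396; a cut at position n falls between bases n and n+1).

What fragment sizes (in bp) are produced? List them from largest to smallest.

2873, 2416, 2289, 1302, 1153, 678, 479, 206 bp

Combined cut positions (sorted): 1302, 1781, 4197, 4403, 6692, 9565, 10718.
Linear molecule, 7 cuts → 8 fragments:
  1302 − 0 = 1302 bp
  1781 − 1302 = 479 bp
  4197 − 1781 = 2416 bp
  4403 − 4197 = 206 bp
  6692 − 4403 = 2289 bp
  9565 − 6692 = 2873 bp
  10718 − 9565 = 1153 bp
  11396 − 10718 = 678 bp
Sorted largest to smallest: 2873, 2416, 2289, 1302, 1153, 678, 479, 206 bp.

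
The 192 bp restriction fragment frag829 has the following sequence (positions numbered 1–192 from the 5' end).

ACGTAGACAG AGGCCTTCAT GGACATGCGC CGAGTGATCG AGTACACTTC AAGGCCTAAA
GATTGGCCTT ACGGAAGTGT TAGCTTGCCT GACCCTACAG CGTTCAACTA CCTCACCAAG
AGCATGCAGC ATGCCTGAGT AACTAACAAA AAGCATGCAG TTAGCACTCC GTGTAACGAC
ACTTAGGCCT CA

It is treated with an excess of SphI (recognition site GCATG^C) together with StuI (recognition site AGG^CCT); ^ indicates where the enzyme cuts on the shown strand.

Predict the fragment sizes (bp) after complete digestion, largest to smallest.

SphI sites (GCATGC) start at positions 122, 129, 153.
SphI cuts after base 5 of each site (before the last base), so after positions 126, 133, 157.
StuI sites (AGGCCT) start at positions 11, 52, 185.
StuI cuts after base 3 of each site, so after positions 13, 54, 187.
Combined cut positions: 13, 54, 126, 133, 157, 187.
Linear molecule, 6 cuts → 7 fragments:
  1–13 → 13 bp
  14–54 → 41 bp
  55–126 → 72 bp
  127–133 → 7 bp
  134–157 → 24 bp
  158–187 → 30 bp
  188–192 → 5 bp
Sorted largest to smallest: 72, 41, 30, 24, 13, 7, 5 bp.

72, 41, 30, 24, 13, 7, 5 bp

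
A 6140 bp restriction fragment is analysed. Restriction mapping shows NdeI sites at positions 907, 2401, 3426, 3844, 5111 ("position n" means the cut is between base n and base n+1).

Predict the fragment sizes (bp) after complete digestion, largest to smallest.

Linear molecule, 5 cuts → 6 fragments:
  907 − 0 = 907 bp
  2401 − 907 = 1494 bp
  3426 − 2401 = 1025 bp
  3844 − 3426 = 418 bp
  5111 − 3844 = 1267 bp
  6140 − 5111 = 1029 bp
Sorted largest to smallest: 1494, 1267, 1029, 1025, 907, 418 bp.

1494, 1267, 1029, 1025, 907, 418 bp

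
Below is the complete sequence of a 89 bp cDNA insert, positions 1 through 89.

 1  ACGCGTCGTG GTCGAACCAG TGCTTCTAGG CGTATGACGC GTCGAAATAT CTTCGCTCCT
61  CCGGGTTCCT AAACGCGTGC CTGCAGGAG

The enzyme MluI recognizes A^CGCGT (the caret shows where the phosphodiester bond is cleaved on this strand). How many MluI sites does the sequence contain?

3

ACGCGT occurs starting at positions 1, 37, 73.
MluI cuts at 3 sites.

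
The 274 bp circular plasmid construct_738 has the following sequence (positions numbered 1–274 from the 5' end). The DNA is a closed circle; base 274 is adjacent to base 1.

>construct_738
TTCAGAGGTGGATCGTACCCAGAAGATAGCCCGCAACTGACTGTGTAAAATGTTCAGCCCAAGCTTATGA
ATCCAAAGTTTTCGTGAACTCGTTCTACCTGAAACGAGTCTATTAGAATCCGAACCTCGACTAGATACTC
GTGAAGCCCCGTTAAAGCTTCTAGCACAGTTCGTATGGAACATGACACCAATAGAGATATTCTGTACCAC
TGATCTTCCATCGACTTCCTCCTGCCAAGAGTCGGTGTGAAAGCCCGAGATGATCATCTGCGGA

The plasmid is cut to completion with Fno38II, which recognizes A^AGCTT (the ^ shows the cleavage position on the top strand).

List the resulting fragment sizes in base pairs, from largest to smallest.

Fno38II sites (AAGCTT) start at positions 61, 155.
Fno38II cuts after the first base of each site, so after positions 61, 155.
Circular molecule, 2 cuts → 2 fragments:
  62–155 → 94 bp
  156–274 then 1–61 → 119 + 61 = 180 bp
Sorted largest to smallest: 180, 94 bp.

180, 94 bp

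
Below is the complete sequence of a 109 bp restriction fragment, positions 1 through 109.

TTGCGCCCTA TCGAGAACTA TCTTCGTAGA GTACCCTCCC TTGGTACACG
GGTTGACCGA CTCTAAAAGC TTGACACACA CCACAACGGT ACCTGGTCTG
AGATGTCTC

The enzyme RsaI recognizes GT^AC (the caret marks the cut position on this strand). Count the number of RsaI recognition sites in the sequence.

3

GTAC occurs starting at positions 31, 44, 89.
RsaI cuts at 3 sites.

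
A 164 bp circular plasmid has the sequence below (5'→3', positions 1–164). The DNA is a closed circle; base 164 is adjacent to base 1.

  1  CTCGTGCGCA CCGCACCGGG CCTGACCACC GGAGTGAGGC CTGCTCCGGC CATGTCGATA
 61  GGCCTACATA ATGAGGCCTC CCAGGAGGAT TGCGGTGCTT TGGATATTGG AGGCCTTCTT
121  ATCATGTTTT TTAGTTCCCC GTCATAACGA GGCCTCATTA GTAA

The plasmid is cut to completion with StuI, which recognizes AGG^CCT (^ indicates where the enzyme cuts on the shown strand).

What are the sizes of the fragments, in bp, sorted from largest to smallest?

StuI sites (AGGCCT) start at positions 37, 60, 74, 111, 150.
StuI cuts after base 3 of each site, so after positions 39, 62, 76, 113, 152.
Circular molecule, 5 cuts → 5 fragments:
  40–62 → 23 bp
  63–76 → 14 bp
  77–113 → 37 bp
  114–152 → 39 bp
  153–164 then 1–39 → 12 + 39 = 51 bp
Sorted largest to smallest: 51, 39, 37, 23, 14 bp.

51, 39, 37, 23, 14 bp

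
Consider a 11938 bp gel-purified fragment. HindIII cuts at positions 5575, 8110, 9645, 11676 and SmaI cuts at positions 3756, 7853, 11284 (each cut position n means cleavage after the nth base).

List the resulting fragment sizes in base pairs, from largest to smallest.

3756, 2278, 1819, 1639, 1535, 392, 262, 257 bp

Combined cut positions (sorted): 3756, 5575, 7853, 8110, 9645, 11284, 11676.
Linear molecule, 7 cuts → 8 fragments:
  3756 − 0 = 3756 bp
  5575 − 3756 = 1819 bp
  7853 − 5575 = 2278 bp
  8110 − 7853 = 257 bp
  9645 − 8110 = 1535 bp
  11284 − 9645 = 1639 bp
  11676 − 11284 = 392 bp
  11938 − 11676 = 262 bp
Sorted largest to smallest: 3756, 2278, 1819, 1639, 1535, 392, 262, 257 bp.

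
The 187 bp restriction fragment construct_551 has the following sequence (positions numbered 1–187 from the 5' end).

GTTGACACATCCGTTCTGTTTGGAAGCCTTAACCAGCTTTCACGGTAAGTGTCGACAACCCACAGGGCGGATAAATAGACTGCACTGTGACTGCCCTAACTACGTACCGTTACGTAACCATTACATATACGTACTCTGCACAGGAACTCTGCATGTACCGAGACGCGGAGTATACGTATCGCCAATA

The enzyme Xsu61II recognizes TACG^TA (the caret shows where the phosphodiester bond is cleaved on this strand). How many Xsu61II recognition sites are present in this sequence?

4

TACGTA occurs starting at positions 101, 111, 128, 173.
Xsu61II cuts at 4 sites.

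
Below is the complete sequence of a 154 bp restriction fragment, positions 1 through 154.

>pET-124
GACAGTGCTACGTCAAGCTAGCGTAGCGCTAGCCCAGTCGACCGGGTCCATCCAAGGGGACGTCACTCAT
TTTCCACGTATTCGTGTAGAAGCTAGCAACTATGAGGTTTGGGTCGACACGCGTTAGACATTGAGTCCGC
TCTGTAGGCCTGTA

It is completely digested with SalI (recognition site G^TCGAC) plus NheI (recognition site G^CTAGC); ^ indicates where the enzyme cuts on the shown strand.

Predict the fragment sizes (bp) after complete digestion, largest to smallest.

55, 41, 21, 17, 11, 9 bp

SalI sites (GTCGAC) start at positions 37, 113.
SalI cuts after the first base of each site, so after positions 37, 113.
NheI sites (GCTAGC) start at positions 17, 28, 92.
NheI cuts after the first base of each site, so after positions 17, 28, 92.
Combined cut positions: 17, 28, 37, 92, 113.
Linear molecule, 5 cuts → 6 fragments:
  1–17 → 17 bp
  18–28 → 11 bp
  29–37 → 9 bp
  38–92 → 55 bp
  93–113 → 21 bp
  114–154 → 41 bp
Sorted largest to smallest: 55, 41, 21, 17, 11, 9 bp.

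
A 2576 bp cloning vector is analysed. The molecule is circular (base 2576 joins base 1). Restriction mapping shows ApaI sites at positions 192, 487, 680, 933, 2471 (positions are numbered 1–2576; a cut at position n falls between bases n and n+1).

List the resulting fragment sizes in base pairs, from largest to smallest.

Circular molecule, 5 cuts → 5 fragments:
  487 − 192 = 295 bp
  680 − 487 = 193 bp
  933 − 680 = 253 bp
  2471 − 933 = 1538 bp
  wrap: 2576 − 2471 + 192 = 297 bp
Sorted largest to smallest: 1538, 297, 295, 253, 193 bp.

1538, 297, 295, 253, 193 bp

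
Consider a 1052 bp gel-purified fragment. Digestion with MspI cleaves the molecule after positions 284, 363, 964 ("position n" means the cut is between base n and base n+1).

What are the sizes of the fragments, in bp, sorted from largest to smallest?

601, 284, 88, 79 bp

Linear molecule, 3 cuts → 4 fragments:
  284 − 0 = 284 bp
  363 − 284 = 79 bp
  964 − 363 = 601 bp
  1052 − 964 = 88 bp
Sorted largest to smallest: 601, 284, 88, 79 bp.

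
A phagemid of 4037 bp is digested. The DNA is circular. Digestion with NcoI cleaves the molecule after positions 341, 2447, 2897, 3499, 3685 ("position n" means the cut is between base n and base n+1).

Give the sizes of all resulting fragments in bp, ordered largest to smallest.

2106, 693, 602, 450, 186 bp

Circular molecule, 5 cuts → 5 fragments:
  2447 − 341 = 2106 bp
  2897 − 2447 = 450 bp
  3499 − 2897 = 602 bp
  3685 − 3499 = 186 bp
  wrap: 4037 − 3685 + 341 = 693 bp
Sorted largest to smallest: 2106, 693, 602, 450, 186 bp.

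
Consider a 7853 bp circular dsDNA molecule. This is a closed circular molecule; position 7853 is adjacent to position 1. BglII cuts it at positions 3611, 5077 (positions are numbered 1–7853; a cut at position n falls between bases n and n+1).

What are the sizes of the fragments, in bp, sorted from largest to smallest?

6387, 1466 bp

Circular molecule, 2 cuts → 2 fragments:
  5077 − 3611 = 1466 bp
  wrap: 7853 − 5077 + 3611 = 6387 bp
Sorted largest to smallest: 6387, 1466 bp.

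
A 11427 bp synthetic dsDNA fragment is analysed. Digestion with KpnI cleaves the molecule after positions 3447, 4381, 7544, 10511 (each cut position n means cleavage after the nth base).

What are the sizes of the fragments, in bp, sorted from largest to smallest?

3447, 3163, 2967, 934, 916 bp

Linear molecule, 4 cuts → 5 fragments:
  3447 − 0 = 3447 bp
  4381 − 3447 = 934 bp
  7544 − 4381 = 3163 bp
  10511 − 7544 = 2967 bp
  11427 − 10511 = 916 bp
Sorted largest to smallest: 3447, 3163, 2967, 934, 916 bp.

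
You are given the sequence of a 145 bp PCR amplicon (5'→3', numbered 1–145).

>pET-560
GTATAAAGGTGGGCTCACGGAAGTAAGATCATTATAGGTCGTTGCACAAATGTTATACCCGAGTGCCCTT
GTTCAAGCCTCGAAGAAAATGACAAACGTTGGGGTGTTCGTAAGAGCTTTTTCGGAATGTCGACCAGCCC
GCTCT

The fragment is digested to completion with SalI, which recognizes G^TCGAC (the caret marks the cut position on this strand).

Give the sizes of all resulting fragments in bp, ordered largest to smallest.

129, 16 bp

The SalI site (GTCGAC) starts at position 129.
SalI cuts after the first base of each site, so after position 129.
Linear molecule, 1 cut → 2 fragments:
  1–129 → 129 bp
  130–145 → 16 bp
Sorted largest to smallest: 129, 16 bp.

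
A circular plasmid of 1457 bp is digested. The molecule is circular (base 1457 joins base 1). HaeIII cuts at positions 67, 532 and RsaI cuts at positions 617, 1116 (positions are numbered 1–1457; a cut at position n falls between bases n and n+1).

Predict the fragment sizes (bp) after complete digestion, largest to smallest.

Combined cut positions (sorted): 67, 532, 617, 1116.
Circular molecule, 4 cuts → 4 fragments:
  532 − 67 = 465 bp
  617 − 532 = 85 bp
  1116 − 617 = 499 bp
  wrap: 1457 − 1116 + 67 = 408 bp
Sorted largest to smallest: 499, 465, 408, 85 bp.

499, 465, 408, 85 bp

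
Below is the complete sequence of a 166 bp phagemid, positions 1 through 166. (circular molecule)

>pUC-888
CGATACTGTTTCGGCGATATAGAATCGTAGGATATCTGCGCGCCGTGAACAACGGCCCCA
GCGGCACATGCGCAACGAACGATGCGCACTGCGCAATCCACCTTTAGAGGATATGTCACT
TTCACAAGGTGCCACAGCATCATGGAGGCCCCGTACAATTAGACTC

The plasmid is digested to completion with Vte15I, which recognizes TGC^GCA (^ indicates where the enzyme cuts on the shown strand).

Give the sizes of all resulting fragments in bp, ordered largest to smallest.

Vte15I sites (TGCGCA) start at positions 69, 83, 90.
Vte15I cuts after base 3 of each site, so after positions 71, 85, 92.
Circular molecule, 3 cuts → 3 fragments:
  72–85 → 14 bp
  86–92 → 7 bp
  93–166 then 1–71 → 74 + 71 = 145 bp
Sorted largest to smallest: 145, 14, 7 bp.

145, 14, 7 bp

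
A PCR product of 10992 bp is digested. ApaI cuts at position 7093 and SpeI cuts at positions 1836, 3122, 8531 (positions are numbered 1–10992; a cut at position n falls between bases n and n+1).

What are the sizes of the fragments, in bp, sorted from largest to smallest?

3971, 2461, 1836, 1438, 1286 bp

Combined cut positions (sorted): 1836, 3122, 7093, 8531.
Linear molecule, 4 cuts → 5 fragments:
  1836 − 0 = 1836 bp
  3122 − 1836 = 1286 bp
  7093 − 3122 = 3971 bp
  8531 − 7093 = 1438 bp
  10992 − 8531 = 2461 bp
Sorted largest to smallest: 3971, 2461, 1836, 1438, 1286 bp.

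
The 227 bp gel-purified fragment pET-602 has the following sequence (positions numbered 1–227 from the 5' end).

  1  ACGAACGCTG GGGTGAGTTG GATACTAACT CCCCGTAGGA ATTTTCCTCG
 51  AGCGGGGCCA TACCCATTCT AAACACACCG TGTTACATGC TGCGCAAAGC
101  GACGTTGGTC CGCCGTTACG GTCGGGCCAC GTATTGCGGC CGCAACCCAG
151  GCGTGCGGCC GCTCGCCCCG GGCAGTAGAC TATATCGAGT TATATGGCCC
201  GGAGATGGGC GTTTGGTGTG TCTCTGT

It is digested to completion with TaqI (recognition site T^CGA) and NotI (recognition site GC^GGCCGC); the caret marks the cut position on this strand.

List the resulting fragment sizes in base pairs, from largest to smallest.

89, 48, 42, 29, 19 bp

TaqI sites (TCGA) start at positions 48, 185.
TaqI cuts after the first base of each site, so after positions 48, 185.
NotI sites (GCGGCCGC) start at positions 136, 155.
NotI cuts after base 2 of each site, so after positions 137, 156.
Combined cut positions: 48, 137, 156, 185.
Linear molecule, 4 cuts → 5 fragments:
  1–48 → 48 bp
  49–137 → 89 bp
  138–156 → 19 bp
  157–185 → 29 bp
  186–227 → 42 bp
Sorted largest to smallest: 89, 48, 42, 29, 19 bp.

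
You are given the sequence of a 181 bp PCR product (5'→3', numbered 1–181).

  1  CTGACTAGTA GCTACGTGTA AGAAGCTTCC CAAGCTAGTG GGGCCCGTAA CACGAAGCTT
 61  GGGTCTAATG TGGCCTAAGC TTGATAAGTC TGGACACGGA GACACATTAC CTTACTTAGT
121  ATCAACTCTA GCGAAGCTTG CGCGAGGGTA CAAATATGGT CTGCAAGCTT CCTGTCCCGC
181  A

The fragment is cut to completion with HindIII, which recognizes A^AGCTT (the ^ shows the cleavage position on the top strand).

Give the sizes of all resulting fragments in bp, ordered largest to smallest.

57, 32, 31, 23, 22, 16 bp

HindIII sites (AAGCTT) start at positions 23, 55, 77, 134, 165.
HindIII cuts after the first base of each site, so after positions 23, 55, 77, 134, 165.
Linear molecule, 5 cuts → 6 fragments:
  1–23 → 23 bp
  24–55 → 32 bp
  56–77 → 22 bp
  78–134 → 57 bp
  135–165 → 31 bp
  166–181 → 16 bp
Sorted largest to smallest: 57, 32, 31, 23, 22, 16 bp.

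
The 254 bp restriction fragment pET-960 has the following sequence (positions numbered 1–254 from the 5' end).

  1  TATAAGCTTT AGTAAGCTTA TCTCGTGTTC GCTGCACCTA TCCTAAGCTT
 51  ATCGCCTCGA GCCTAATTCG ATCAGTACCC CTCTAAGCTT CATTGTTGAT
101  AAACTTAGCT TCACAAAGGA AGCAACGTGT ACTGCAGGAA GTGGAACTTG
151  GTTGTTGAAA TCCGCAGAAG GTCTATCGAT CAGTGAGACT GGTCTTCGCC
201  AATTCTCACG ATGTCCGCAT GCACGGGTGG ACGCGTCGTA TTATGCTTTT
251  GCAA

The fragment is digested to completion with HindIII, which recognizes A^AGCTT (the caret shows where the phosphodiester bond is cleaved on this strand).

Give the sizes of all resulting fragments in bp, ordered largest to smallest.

169, 40, 31, 10, 4 bp

HindIII sites (AAGCTT) start at positions 4, 14, 45, 85.
HindIII cuts after the first base of each site, so after positions 4, 14, 45, 85.
Linear molecule, 4 cuts → 5 fragments:
  1–4 → 4 bp
  5–14 → 10 bp
  15–45 → 31 bp
  46–85 → 40 bp
  86–254 → 169 bp
Sorted largest to smallest: 169, 40, 31, 10, 4 bp.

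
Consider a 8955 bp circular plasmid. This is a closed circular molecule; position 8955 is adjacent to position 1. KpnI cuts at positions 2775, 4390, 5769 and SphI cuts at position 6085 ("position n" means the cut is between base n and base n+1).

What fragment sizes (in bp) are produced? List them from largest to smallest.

Combined cut positions (sorted): 2775, 4390, 5769, 6085.
Circular molecule, 4 cuts → 4 fragments:
  4390 − 2775 = 1615 bp
  5769 − 4390 = 1379 bp
  6085 − 5769 = 316 bp
  wrap: 8955 − 6085 + 2775 = 5645 bp
Sorted largest to smallest: 5645, 1615, 1379, 316 bp.

5645, 1615, 1379, 316 bp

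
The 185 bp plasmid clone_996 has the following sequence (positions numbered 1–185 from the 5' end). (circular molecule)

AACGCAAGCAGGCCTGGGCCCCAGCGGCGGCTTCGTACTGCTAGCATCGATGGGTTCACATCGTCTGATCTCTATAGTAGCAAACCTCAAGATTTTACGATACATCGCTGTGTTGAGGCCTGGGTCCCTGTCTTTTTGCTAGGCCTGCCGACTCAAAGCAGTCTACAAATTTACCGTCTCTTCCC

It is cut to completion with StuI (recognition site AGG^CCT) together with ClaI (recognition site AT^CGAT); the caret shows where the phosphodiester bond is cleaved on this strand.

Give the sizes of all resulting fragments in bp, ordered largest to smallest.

71, 54, 35, 25 bp

StuI sites (AGGCCT) start at positions 10, 116, 141.
StuI cuts after base 3 of each site, so after positions 12, 118, 143.
The ClaI site (ATCGAT) starts at position 46.
ClaI cuts after base 2 of each site, so after position 47.
Combined cut positions: 12, 47, 118, 143.
Circular molecule, 4 cuts → 4 fragments:
  13–47 → 35 bp
  48–118 → 71 bp
  119–143 → 25 bp
  144–185 then 1–12 → 42 + 12 = 54 bp
Sorted largest to smallest: 71, 54, 35, 25 bp.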